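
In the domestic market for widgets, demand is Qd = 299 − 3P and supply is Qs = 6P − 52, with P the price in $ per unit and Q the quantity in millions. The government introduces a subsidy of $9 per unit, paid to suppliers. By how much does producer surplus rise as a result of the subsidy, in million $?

Without the subsidy, 299 − 3P = 6P − 52 gives 9P = 351, so P* = $39 and Q* = 182.
With a per-unit subsidy paid to suppliers, each receives P + 9 per unit sold, so supply becomes Qs = 6(P + 9) − 52.
Solving gives Q = 200 with buyers paying $33 and suppliers receiving $42 (the $9 wedge).
ΔPS is the trapezoid between Q = 200 and Q = 182 of height $3: ½ · (182 + 200) · 3 = $573.

Producer surplus rises by $573 million.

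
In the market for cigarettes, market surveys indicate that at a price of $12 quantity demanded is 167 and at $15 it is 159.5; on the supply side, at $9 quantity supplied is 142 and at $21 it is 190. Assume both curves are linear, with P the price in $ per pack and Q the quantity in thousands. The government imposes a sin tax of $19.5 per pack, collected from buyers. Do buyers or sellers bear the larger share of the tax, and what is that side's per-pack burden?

Demand slope: (159.5 − 167)/(15 − 12) = -2.5, so Qd = 197 − 2.5P.
Supply slope: (190 − 142)/(21 − 9) = 4, so Qs = 4P + 106.
Without the tax, 197 − 2.5P = 4P + 106 gives 6.5P = 91, so P* = $14 and Q* = 162.
With the tax collected from buyers, demand (in seller-price terms) shifts: Qd = 197 − 2.5(P + 19.5).
New equilibrium: buyers pay $26, sellers receive $6.5, Q = 132. (Wedge: Pb − Ps = 19.5.)
Per-pack burden: buyers $12, sellers $7.5.
Buyers take the larger share because demand is less price-elastic here (demand slope 2.5 vs supply slope 4).

Buyers bear the larger share: $12 per pack.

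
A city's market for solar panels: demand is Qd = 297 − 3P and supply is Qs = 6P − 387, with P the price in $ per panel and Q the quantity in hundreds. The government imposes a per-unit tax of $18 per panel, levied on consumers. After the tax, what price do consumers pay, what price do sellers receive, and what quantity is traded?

Before the tax: set 297 − 3P = 6P − 387 → P* = $76, Q* = 69.
With the tax collected from consumers, demand (in seller-price terms) shifts: Qd = 297 − 3(P + 18).
Solving gives Q = 33 with consumers paying $88 and sellers receiving $70 (the $18 wedge).
The less price-elastic side of the market bears the larger share of a per-unit tax.

Consumers pay $88; sellers receive $70; quantity = 33.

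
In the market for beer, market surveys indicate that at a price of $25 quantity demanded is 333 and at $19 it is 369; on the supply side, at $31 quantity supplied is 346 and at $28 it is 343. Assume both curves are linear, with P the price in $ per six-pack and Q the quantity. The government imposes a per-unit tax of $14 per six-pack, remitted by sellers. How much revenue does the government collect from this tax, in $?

Tax revenue = $4578.

Demand slope: (369 − 333)/(19 − 25) = -6, so Qd = 483 − 6P.
Supply slope: (343 − 346)/(28 − 31) = 1, so Qs = P + 315.
Without the tax, 483 − 6P = P + 315 gives 7P = 168, so P* = $24 and Q* = 339.
With the tax collected from sellers, supply shifts: Qs = (P − 14) + 315.
New equilibrium: consumers pay $26, sellers receive $12, Q = 327. (Wedge: Pb − Ps = 14.)
Revenue = t · Q = 14 · 327 = $4578.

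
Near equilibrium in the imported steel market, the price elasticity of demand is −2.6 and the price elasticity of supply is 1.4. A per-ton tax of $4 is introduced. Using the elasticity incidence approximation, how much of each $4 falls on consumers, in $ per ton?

Consumers bear ≈ $1.4 per ton.

Incidence ratio: consumers' share ≈ εs / (εs + |εd|) = 1.4 / (1.4 + 2.6) = 0.35.
So consumers bear ≈ 0.35 × $4 = $1.4; sellers bear $2.6.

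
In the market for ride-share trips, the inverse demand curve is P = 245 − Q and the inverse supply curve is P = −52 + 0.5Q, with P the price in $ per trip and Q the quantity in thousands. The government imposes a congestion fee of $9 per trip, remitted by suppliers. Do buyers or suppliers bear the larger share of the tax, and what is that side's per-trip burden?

Buyers bear the larger share: $6 per trip.

Rewrite in direct form: Qd = 245 − P and Qs = 2P + 104.
Before the tax: set 245 − P = 2P + 104 → P* = $47, Q* = 198.
With the tax collected from suppliers, supply shifts: Qs = 2(P − 9) + 104.
New equilibrium: buyers pay $53, suppliers receive $44, Q = 192. (Wedge: Pb − Ps = 9.)
Per-trip burden: buyers $6, suppliers $3.
Buyers take the larger share because demand is less price-elastic here (demand slope 1 vs supply slope 2).
The less price-elastic side of the market bears the larger share of a per-unit tax.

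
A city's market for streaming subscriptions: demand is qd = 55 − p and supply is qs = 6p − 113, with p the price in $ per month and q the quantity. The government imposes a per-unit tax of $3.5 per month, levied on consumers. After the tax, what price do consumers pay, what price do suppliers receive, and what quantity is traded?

Consumers pay $27; suppliers receive $23.5; quantity = 28.

Without the tax, 55 − p = 6p − 113 gives 7p = 168, so p* = $24 and q* = 31.
With the tax collected from consumers, demand (in seller-price terms) shifts: qd = 55 − (p + 3.5).
New equilibrium: consumers pay $27, suppliers receive $23.5, q = 28. (Wedge: pb − ps = 3.5.)
The less price-elastic side of the market bears the larger share of a per-unit tax.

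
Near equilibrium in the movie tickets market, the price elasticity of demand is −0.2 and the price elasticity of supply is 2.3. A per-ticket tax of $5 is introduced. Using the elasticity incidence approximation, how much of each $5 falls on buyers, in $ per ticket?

Incidence ratio: buyers' share ≈ εs / (εs + |εd|) = 2.3 / (2.3 + 0.2) = 0.92.
So buyers bear ≈ 0.92 × $5 = $4.6; producers bear $0.4.

Buyers bear ≈ $4.6 per ticket.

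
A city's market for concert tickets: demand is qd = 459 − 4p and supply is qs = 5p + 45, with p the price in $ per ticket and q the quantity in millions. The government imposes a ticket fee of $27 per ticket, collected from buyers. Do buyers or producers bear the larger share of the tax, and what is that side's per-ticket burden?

Before the tax: set 459 − 4p = 5p + 45 → p* = $46, q* = 275.
With the tax collected from buyers, demand (in seller-price terms) shifts: qd = 459 − 4(p + 27).
New equilibrium: buyers pay $61, producers receive $34, q = 215. (Wedge: pb − ps = 27.)
Per-ticket burden: buyers $15, producers $12.
Buyers take the larger share because demand is less price-elastic here (demand slope 4 vs supply slope 5).

Buyers bear the larger share: $15 per ticket.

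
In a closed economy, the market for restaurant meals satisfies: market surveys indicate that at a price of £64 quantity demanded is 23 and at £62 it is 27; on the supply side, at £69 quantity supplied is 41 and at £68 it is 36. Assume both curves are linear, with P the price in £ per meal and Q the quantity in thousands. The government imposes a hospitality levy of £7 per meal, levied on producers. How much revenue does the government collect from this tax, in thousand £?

Demand slope: (27 − 23)/(62 − 64) = -2, so Qd = 151 − 2P.
Supply slope: (36 − 41)/(68 − 69) = 5, so Qs = 5P − 304.
Without the tax, 151 − 2P = 5P − 304 gives 7P = 455, so P* = £65 and Q* = 21.
With the tax collected from producers, supply shifts: Qs = 5(P − 7) − 304.
Solving gives Q = 11 with buyers paying £70 and producers receiving £63 (the £7 wedge).
Revenue = t · Q = 7 · 11 = £77.

Tax revenue = £77 thousand.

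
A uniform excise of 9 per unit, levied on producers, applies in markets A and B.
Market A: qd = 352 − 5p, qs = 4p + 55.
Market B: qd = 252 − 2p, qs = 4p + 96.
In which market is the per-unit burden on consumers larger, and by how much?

Market A: pre-tax p* = 33, q* = 187; post-tax q = 167; per-unit burden on consumers = 4.
Market B: pre-tax p* = 26, q* = 200; post-tax q = 188; per-unit burden on consumers = 6.
Difference: 4 vs 6 → market B is larger by 2.

Market B, by 2.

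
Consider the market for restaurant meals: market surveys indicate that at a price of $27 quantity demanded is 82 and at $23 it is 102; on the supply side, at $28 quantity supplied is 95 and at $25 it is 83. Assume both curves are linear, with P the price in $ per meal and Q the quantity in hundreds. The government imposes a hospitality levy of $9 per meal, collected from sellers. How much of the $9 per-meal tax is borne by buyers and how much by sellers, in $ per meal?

Buyers bear $4 per meal; sellers bear $5 per meal.

Demand slope: (102 − 82)/(23 − 27) = -5, so Qd = 217 − 5P.
Supply slope: (83 − 95)/(25 − 28) = 4, so Qs = 4P − 17.
Before the tax: set 217 − 5P = 4P − 17 → P* = $26, Q* = 87.
With the tax collected from sellers, supply shifts: Qs = 4(P − 9) − 17.
New equilibrium: buyers pay $30, sellers receive $21, Q = 67. (Wedge: Pb − Ps = 9.)
Burden on buyers: $4; on sellers: $5. (They sum to $9.)
The less price-elastic side of the market bears the larger share of a per-unit tax.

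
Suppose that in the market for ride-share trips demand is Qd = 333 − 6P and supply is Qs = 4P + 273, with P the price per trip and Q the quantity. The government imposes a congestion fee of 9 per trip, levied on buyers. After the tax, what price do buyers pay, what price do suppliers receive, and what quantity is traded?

Buyers pay 9.6; suppliers receive 0.6; quantity = 275.4.

Without the tax, 333 − 6P = 4P + 273 gives 10P = 60, so P* = 6 and Q* = 297.
With the tax collected from buyers, demand (in seller-price terms) shifts: Qd = 333 − 6(P + 9).
New equilibrium: buyers pay 9.6, suppliers receive 0.6, Q = 275.4. (Wedge: Pb − Ps = 9.)
The less price-elastic side of the market bears the larger share of a per-unit tax.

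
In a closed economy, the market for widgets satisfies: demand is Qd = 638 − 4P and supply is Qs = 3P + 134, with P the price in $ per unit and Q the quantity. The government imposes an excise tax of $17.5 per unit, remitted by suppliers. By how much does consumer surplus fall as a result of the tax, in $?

Consumer surplus falls by $2512.5.

Before the tax: set 638 − 4P = 3P + 134 → P* = $72, Q* = 350.
With the tax collected from suppliers, supply shifts: Qs = 3(P − 17.5) + 134.
New equilibrium: consumers pay $79.5, suppliers receive $62, Q = 320. (Wedge: Pb − Ps = 17.5.)
ΔCS is the trapezoid between Q = 320 and Q = 350 of height $7.5: ½ · (350 + 320) · 7.5 = $2512.5.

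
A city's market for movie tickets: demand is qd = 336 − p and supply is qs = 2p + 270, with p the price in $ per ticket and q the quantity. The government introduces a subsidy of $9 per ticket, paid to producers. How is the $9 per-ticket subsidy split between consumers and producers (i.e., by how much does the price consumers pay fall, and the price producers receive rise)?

Without the subsidy, 336 − p = 2p + 270 gives 3p = 66, so p* = $22 and q* = 314.
With a per-unit subsidy paid to producers, each receives p + 9 per unit sold, so supply becomes qs = 2(p + 9) + 270.
Solving gives q = 320 with consumers paying $16 and producers receiving $25 (the $9 wedge).
Gain to consumers: $6; to producers: $3. (They sum to $9.)

Consumers gain $6 per ticket; producers gain $3 per ticket.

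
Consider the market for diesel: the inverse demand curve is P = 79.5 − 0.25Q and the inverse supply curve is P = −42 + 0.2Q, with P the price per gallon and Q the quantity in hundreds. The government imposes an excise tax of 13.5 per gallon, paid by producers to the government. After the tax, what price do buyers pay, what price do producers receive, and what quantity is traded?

Rewrite in direct form: Qd = 318 − 4P and Qs = 5P + 210.
Before the tax: set 318 − 4P = 5P + 210 → P* = 12, Q* = 270.
With the tax collected from producers, supply shifts: Qs = 5(P − 13.5) + 210.
New equilibrium: buyers pay 19.5, producers receive 6, Q = 240. (Wedge: Pb − Ps = 13.5.)
The less price-elastic side of the market bears the larger share of a per-unit tax.

Buyers pay 19.5; producers receive 6; quantity = 240.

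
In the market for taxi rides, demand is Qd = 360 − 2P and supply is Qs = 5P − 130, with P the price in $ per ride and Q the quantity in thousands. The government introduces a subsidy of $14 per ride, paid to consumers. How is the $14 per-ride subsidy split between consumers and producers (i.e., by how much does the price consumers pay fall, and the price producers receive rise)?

Before the subsidy: set 360 − 2P = 5P − 130 → P* = $70, Q* = 220.
With a per-unit subsidy paid to consumers, each effectively pays P − 14, so demand becomes Qd = 360 − 2(P − 14).
Solving gives Q = 240 with consumers paying $60 and producers receiving $74 (the $14 wedge).
Gain to consumers: $10; to producers: $4. (They sum to $14.)

Consumers gain $10 per ride; producers gain $4 per ride.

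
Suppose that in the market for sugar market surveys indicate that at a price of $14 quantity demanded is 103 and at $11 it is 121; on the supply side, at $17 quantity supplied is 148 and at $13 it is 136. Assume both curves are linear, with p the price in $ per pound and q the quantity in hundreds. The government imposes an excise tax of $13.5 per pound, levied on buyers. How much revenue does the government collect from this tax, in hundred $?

Demand slope: (121 − 103)/(11 − 14) = -6, so qd = 187 − 6p.
Supply slope: (136 − 148)/(13 − 17) = 3, so qs = 3p + 97.
Before the tax: set 187 − 6p = 3p + 97 → p* = $10, q* = 127.
With the tax collected from buyers, demand (in seller-price terms) shifts: qd = 187 − 6(p + 13.5).
New equilibrium: buyers pay $14.5, suppliers receive $1, q = 100. (Wedge: pb − ps = 13.5.)
Revenue = t · Q = 13.5 · 100 = $1350.

Tax revenue = $1350 hundred.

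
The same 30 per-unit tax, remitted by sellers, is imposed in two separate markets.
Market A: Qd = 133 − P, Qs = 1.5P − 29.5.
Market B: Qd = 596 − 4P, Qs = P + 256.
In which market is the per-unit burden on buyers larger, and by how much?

Market A, by 12.

Market A: pre-tax P* = 65, Q* = 68; post-tax Q = 50; per-unit burden on buyers = 18.
Market B: pre-tax P* = 68, Q* = 324; post-tax Q = 300; per-unit burden on buyers = 6.
Difference: 18 vs 6 → market A is larger by 12.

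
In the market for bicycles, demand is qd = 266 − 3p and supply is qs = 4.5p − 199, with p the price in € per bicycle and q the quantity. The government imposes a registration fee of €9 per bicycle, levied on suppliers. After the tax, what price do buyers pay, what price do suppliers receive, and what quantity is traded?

Buyers pay €67.4; suppliers receive €58.4; quantity = 63.8.

Before the tax: set 266 − 3p = 4.5p − 199 → p* = €62, q* = 80.
With the tax collected from suppliers, supply shifts: qs = 4.5(p − 9) − 199.
New equilibrium: buyers pay €67.4, suppliers receive €58.4, q = 63.8. (Wedge: pb − ps = 9.)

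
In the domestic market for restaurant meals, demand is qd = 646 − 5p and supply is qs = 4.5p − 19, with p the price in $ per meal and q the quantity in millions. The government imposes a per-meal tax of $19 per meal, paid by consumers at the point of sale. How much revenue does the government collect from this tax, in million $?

Tax revenue = $4769 million.

Without the tax, 646 − 5p = 4.5p − 19 gives 9.5p = 665, so p* = $70 and q* = 296.
With the tax collected from consumers, demand (in seller-price terms) shifts: qd = 646 − 5(p + 19).
New equilibrium: consumers pay $79, suppliers receive $60, q = 251. (Wedge: pb − ps = 19.)
Revenue = t · Q = 19 · 251 = $4769.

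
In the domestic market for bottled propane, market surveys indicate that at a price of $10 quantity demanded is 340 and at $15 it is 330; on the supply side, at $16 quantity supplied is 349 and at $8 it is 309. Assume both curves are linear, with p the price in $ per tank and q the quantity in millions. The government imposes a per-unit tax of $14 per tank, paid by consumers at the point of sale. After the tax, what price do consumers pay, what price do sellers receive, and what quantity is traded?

Demand slope: (330 − 340)/(15 − 10) = -2, so qd = 360 − 2p.
Supply slope: (309 − 349)/(8 − 16) = 5, so qs = 5p + 269.
Without the tax, 360 − 2p = 5p + 269 gives 7p = 91, so p* = $13 and q* = 334.
With the tax collected from consumers, demand (in seller-price terms) shifts: qd = 360 − 2(p + 14).
Solving gives q = 314 with consumers paying $23 and sellers receiving $9 (the $14 wedge).

Consumers pay $23; sellers receive $9; quantity = 314.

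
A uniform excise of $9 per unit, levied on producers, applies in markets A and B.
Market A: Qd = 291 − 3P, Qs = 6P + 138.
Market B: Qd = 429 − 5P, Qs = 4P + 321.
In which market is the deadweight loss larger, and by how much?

Market B, by $9.

Market A: pre-tax P* = $17, Q* = 240; post-tax Q = 222; deadweight loss = $81.
Market B: pre-tax P* = $12, Q* = 369; post-tax Q = 349; deadweight loss = $90.
Difference: $81 vs $90 → market B is larger by $9.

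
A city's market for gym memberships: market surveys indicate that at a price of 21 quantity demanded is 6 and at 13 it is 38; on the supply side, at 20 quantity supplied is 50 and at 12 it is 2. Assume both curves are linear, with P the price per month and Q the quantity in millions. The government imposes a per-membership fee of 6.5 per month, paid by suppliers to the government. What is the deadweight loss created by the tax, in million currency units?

Deadweight loss = 50.7 million.

Demand slope: (38 − 6)/(13 − 21) = -4, so Qd = 90 − 4P.
Supply slope: (2 − 50)/(12 − 20) = 6, so Qs = 6P − 70.
Without the tax, 90 − 4P = 6P − 70 gives 10P = 160, so P* = 16 and Q* = 26.
With the tax collected from suppliers, supply shifts: Qs = 6(P − 6.5) − 70.
Solving gives Q = 10.4 with consumers paying 19.9 and suppliers receiving 13.4 (the 6.5 wedge).
Quantity falls by |ΔQ| = |26 − 10.4| = 15.6.
DWL = ½ · t · |ΔQ| = ½ · 6.5 · 15.6 = 50.7.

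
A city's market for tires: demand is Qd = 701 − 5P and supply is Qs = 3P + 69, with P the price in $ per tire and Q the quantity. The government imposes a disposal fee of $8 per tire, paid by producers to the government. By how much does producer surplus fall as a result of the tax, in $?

Without the tax, 701 − 5P = 3P + 69 gives 8P = 632, so P* = $79 and Q* = 306.
With the tax collected from producers, supply shifts: Qs = 3(P − 8) + 69.
New equilibrium: consumers pay $82, producers receive $74, Q = 291. (Wedge: Pb − Ps = 8.)
ΔPS is the trapezoid between Q = 291 and Q = 306 of height $5: ½ · (306 + 291) · 5 = $1492.5.

Producer surplus falls by $1492.5.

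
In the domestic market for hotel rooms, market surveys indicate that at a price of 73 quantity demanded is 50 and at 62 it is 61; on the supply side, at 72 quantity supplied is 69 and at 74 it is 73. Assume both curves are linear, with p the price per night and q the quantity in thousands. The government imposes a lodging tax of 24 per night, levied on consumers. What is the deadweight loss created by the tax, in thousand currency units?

Demand slope: (61 − 50)/(62 − 73) = -1, so qd = 123 − p.
Supply slope: (73 − 69)/(74 − 72) = 2, so qs = 2p − 75.
Before the tax: set 123 − p = 2p − 75 → p* = 66, q* = 57.
With the tax collected from consumers, demand (in seller-price terms) shifts: qd = 123 − (p + 24).
Solving gives q = 41 with consumers paying 82 and suppliers receiving 58 (the 24 wedge).
Quantity falls by |ΔQ| = |57 − 41| = 16.
DWL = ½ · t · |ΔQ| = ½ · 24 · 16 = 192.

Deadweight loss = 192 thousand.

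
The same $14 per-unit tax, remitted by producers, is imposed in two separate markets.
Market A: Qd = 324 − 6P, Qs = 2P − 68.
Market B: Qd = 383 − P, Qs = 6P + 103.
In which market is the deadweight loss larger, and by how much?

Market A, by $63.

Market A: pre-tax P* = $49, Q* = 30; post-tax Q = 9; deadweight loss = $147.
Market B: pre-tax P* = $40, Q* = 343; post-tax Q = 331; deadweight loss = $84.
Difference: $147 vs $84 → market A is larger by $63.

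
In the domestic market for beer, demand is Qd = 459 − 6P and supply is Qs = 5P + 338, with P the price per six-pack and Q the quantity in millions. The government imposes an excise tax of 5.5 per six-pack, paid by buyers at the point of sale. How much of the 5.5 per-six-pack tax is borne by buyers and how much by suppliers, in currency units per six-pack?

Without the tax, 459 − 6P = 5P + 338 gives 11P = 121, so P* = 11 and Q* = 393.
With the tax collected from buyers, demand (in seller-price terms) shifts: Qd = 459 − 6(P + 5.5).
New equilibrium: buyers pay 13.5, suppliers receive 8, Q = 378. (Wedge: Pb − Ps = 5.5.)
Burden on buyers: 2.5; on suppliers: 3. (They sum to 5.5.)

Buyers bear 2.5 per six-pack; suppliers bear 3 per six-pack.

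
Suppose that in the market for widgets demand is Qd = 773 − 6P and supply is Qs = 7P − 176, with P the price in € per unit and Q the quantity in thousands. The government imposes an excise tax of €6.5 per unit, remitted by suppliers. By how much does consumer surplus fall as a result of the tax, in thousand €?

Without the tax, 773 − 6P = 7P − 176 gives 13P = 949, so P* = €73 and Q* = 335.
With the tax collected from suppliers, supply shifts: Qs = 7(P − 6.5) − 176.
New equilibrium: consumers pay €76.5, suppliers receive €70, Q = 314. (Wedge: Pb − Ps = 6.5.)
ΔCS is the trapezoid between Q = 314 and Q = 335 of height €3.5: ½ · (335 + 314) · 3.5 = €1135.75.

Consumer surplus falls by €1135.75 thousand.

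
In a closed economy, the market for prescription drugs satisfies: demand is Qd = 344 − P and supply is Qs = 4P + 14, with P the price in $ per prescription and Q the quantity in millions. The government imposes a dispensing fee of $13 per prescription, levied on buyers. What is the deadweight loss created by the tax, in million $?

Before the tax: set 344 − P = 4P + 14 → P* = $66, Q* = 278.
With the tax collected from buyers, demand (in seller-price terms) shifts: Qd = 344 − (P + 13).
Solving gives Q = 267.6 with buyers paying $76.4 and sellers receiving $63.4 (the $13 wedge).
Quantity falls by |ΔQ| = |278 − 267.6| = 10.4.
DWL = ½ · t · |ΔQ| = ½ · 13 · 10.4 = $67.6.

Deadweight loss = $67.6 million.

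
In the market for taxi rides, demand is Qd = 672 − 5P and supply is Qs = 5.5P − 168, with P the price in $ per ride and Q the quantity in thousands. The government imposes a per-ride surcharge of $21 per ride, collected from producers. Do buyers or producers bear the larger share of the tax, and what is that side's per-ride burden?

Before the tax: set 672 − 5P = 5.5P − 168 → P* = $80, Q* = 272.
With the tax collected from producers, supply shifts: Qs = 5.5(P − 21) − 168.
New equilibrium: buyers pay $91, producers receive $70, Q = 217. (Wedge: Pb − Ps = 21.)
Per-ride burden: buyers $11, producers $10.
Buyers take the larger share because demand is less price-elastic here (demand slope 5 vs supply slope 5.5).

Buyers bear the larger share: $11 per ride.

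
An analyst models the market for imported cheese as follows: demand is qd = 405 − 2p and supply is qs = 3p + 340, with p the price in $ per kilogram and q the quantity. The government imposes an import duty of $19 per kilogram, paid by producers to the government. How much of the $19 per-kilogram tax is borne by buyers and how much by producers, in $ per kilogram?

Without the tax, 405 − 2p = 3p + 340 gives 5p = 65, so p* = $13 and q* = 379.
With the tax collected from producers, supply shifts: qs = 3(p − 19) + 340.
New equilibrium: buyers pay $24.4, producers receive $5.4, q = 356.2. (Wedge: pb − ps = 19.)
Burden on buyers: $11.4; on producers: $7.6. (They sum to $19.)
The less price-elastic side of the market bears the larger share of a per-unit tax.

Buyers bear $11.4 per kilogram; producers bear $7.6 per kilogram.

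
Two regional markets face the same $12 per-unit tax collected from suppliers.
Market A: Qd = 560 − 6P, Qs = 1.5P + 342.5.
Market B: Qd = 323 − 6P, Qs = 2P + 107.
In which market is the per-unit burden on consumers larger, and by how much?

Market A: pre-tax P* = $29, Q* = 386; post-tax Q = 371.6; per-unit burden on consumers = $2.4.
Market B: pre-tax P* = $27, Q* = 161; post-tax Q = 143; per-unit burden on consumers = $3.
Difference: $2.4 vs $3 → market B is larger by $0.6.

Market B, by $0.6.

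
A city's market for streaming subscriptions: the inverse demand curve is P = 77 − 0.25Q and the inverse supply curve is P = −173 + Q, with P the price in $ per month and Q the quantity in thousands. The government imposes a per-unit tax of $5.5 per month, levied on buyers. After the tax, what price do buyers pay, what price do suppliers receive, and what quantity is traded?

Inverting to Q(P) form: Qd = 308 − 4P; Qs = P + 173.
Without the tax, 308 − 4P = P + 173 gives 5P = 135, so P* = $27 and Q* = 200.
With the tax collected from buyers, demand (in seller-price terms) shifts: Qd = 308 − 4(P + 5.5).
New equilibrium: buyers pay $28.1, suppliers receive $22.6, Q = 195.6. (Wedge: Pb − Ps = 5.5.)

Buyers pay $28.1; suppliers receive $22.6; quantity = 195.6.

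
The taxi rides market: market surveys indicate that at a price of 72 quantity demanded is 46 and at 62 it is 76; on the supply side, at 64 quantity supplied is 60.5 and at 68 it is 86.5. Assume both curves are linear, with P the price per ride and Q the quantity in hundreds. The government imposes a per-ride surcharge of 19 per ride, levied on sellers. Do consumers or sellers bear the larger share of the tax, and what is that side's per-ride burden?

Consumers bear the larger share: 13 per ride.

Demand slope: (76 − 46)/(62 − 72) = -3, so Qd = 262 − 3P.
Supply slope: (86.5 − 60.5)/(68 − 64) = 6.5, so Qs = 6.5P − 355.5.
Before the tax: set 262 − 3P = 6.5P − 355.5 → P* = 65, Q* = 67.
With the tax collected from sellers, supply shifts: Qs = 6.5(P − 19) − 355.5.
New equilibrium: consumers pay 78, sellers receive 59, Q = 28. (Wedge: Pb − Ps = 19.)
Per-ride burden: consumers 13, sellers 6.
Consumers take the larger share because demand is less price-elastic here (demand slope 3 vs supply slope 6.5).
The less price-elastic side of the market bears the larger share of a per-unit tax.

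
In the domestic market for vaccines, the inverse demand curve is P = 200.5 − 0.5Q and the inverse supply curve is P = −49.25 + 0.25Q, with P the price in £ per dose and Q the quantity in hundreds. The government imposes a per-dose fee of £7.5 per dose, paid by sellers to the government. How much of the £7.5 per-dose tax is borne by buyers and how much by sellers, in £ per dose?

Rewrite in direct form: Qd = 401 − 2P and Qs = 4P + 197.
Without the tax, 401 − 2P = 4P + 197 gives 6P = 204, so P* = £34 and Q* = 333.
With the tax collected from sellers, supply shifts: Qs = 4(P − 7.5) + 197.
New equilibrium: buyers pay £39, sellers receive £31.5, Q = 323. (Wedge: Pb − Ps = 7.5.)
Burden on buyers: £5; on sellers: £2.5. (They sum to £7.5.)
The less price-elastic side of the market bears the larger share of a per-unit tax.

Buyers bear £5 per dose; sellers bear £2.5 per dose.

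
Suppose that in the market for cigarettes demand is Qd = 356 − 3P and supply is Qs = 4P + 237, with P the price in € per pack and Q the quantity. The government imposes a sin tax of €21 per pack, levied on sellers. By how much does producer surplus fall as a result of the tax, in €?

Without the tax, 356 − 3P = 4P + 237 gives 7P = 119, so P* = €17 and Q* = 305.
With the tax collected from sellers, supply shifts: Qs = 4(P − 21) + 237.
New equilibrium: consumers pay €29, sellers receive €8, Q = 269. (Wedge: Pb − Ps = 21.)
ΔPS is the trapezoid between Q = 269 and Q = 305 of height €9: ½ · (305 + 269) · 9 = €2583.

Producer surplus falls by €2583.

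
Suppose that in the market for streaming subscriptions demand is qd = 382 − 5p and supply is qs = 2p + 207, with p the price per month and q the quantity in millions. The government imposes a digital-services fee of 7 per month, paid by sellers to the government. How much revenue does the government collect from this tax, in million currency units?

Tax revenue = 1729 million.

Without the tax, 382 − 5p = 2p + 207 gives 7p = 175, so p* = 25 and q* = 257.
With the tax collected from sellers, supply shifts: qs = 2(p − 7) + 207.
Solving gives q = 247 with consumers paying 27 and sellers receiving 20 (the 7 wedge).
Revenue = t · Q = 7 · 247 = 1729.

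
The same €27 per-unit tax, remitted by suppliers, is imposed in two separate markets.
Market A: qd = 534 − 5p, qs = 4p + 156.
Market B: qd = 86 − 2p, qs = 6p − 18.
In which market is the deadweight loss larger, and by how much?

Market A, by €263.25.

Market A: pre-tax p* = €42, q* = 324; post-tax q = 264; deadweight loss = €810.
Market B: pre-tax p* = €13, q* = 60; post-tax q = 19.5; deadweight loss = €546.75.
Difference: €810 vs €546.75 → market A is larger by €263.25.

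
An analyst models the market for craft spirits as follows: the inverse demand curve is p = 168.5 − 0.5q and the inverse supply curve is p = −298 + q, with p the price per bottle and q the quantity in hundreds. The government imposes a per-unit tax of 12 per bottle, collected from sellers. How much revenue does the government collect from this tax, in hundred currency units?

Inverting to q(p) form: qd = 337 − 2p; qs = p + 298.
Without the tax, 337 − 2p = p + 298 gives 3p = 39, so p* = 13 and q* = 311.
With the tax collected from sellers, supply shifts: qs = (p − 12) + 298.
Solving gives q = 303 with buyers paying 17 and sellers receiving 5 (the 12 wedge).
Revenue = t · Q = 12 · 303 = 3636.

Tax revenue = 3636 hundred.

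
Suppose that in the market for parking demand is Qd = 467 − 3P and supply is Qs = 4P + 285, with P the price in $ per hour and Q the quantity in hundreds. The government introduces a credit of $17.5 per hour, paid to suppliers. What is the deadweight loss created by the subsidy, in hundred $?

Before the subsidy: set 467 − 3P = 4P + 285 → P* = $26, Q* = 389.
With a per-unit subsidy paid to suppliers, each receives P + 17.5 per unit sold, so supply becomes Qs = 4(P + 17.5) + 285.
New equilibrium: buyers pay $16, suppliers receive $33.5, Q = 419. (Wedge: Pb − Ps = −17.5.)
Quantity rises by |ΔQ| = |389 − 419| = 30.
DWL = ½ · t · |ΔQ| = ½ · 17.5 · 30 = $262.5.

Deadweight loss = $262.5 hundred.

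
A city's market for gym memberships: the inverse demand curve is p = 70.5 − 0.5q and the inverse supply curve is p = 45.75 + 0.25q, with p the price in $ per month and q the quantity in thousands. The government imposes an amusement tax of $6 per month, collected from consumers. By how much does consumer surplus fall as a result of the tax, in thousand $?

Rewrite in direct form: qd = 141 − 2p and qs = 4p − 183.
Before the tax: set 141 − 2p = 4p − 183 → p* = $54, q* = 33.
With the tax collected from consumers, demand (in seller-price terms) shifts: qd = 141 − 2(p + 6).
Solving gives q = 25 with consumers paying $58 and suppliers receiving $52 (the $6 wedge).
ΔCS is the trapezoid between Q = 25 and Q = 33 of height $4: ½ · (33 + 25) · 4 = $116.

Consumer surplus falls by $116 thousand.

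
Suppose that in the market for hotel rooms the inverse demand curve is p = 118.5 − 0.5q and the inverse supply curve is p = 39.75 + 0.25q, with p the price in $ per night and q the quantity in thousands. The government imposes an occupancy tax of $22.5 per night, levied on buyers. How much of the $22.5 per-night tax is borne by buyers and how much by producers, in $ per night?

Buyers bear $15 per night; producers bear $7.5 per night.

Rewrite in direct form: qd = 237 − 2p and qs = 4p − 159.
Without the tax, 237 − 2p = 4p − 159 gives 6p = 396, so p* = $66 and q* = 105.
With the tax collected from buyers, demand (in seller-price terms) shifts: qd = 237 − 2(p + 22.5).
New equilibrium: buyers pay $81, producers receive $58.5, q = 75. (Wedge: pb − ps = 22.5.)
Burden on buyers: $15; on producers: $7.5. (They sum to $22.5.)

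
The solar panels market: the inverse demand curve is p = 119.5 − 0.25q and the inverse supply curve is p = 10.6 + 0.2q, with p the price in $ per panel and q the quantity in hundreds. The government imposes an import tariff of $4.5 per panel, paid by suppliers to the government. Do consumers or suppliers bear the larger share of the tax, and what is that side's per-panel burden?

Rewrite in direct form: qd = 478 − 4p and qs = 5p − 53.
Without the tax, 478 − 4p = 5p − 53 gives 9p = 531, so p* = $59 and q* = 242.
With the tax collected from suppliers, supply shifts: qs = 5(p − 4.5) − 53.
Solving gives q = 232 with consumers paying $61.5 and suppliers receiving $57 (the $4.5 wedge).
Per-panel burden: consumers $2.5, suppliers $2.
Consumers take the larger share because demand is less price-elastic here (demand slope 4 vs supply slope 5).
The less price-elastic side of the market bears the larger share of a per-unit tax.

Consumers bear the larger share: $2.5 per panel.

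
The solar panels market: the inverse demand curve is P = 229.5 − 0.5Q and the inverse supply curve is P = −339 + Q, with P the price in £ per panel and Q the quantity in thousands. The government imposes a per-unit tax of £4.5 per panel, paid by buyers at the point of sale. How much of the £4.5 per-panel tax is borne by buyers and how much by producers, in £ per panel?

Inverting to Q(P) form: Qd = 459 − 2P; Qs = P + 339.
Before the tax: set 459 − 2P = P + 339 → P* = £40, Q* = 379.
With the tax collected from buyers, demand (in seller-price terms) shifts: Qd = 459 − 2(P + 4.5).
Solving gives Q = 376 with buyers paying £41.5 and producers receiving £37 (the £4.5 wedge).
Burden on buyers: £1.5; on producers: £3. (They sum to £4.5.)
The less price-elastic side of the market bears the larger share of a per-unit tax.

Buyers bear £1.5 per panel; producers bear £3 per panel.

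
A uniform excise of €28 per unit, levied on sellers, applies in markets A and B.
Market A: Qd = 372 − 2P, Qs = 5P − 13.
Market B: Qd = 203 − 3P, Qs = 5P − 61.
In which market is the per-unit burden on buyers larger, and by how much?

Market A, by €2.5.

Market A: pre-tax P* = €55, Q* = 262; post-tax Q = 222; per-unit burden on buyers = €20.
Market B: pre-tax P* = €33, Q* = 104; post-tax Q = 51.5; per-unit burden on buyers = €17.5.
Difference: €20 vs €17.5 → market A is larger by €2.5.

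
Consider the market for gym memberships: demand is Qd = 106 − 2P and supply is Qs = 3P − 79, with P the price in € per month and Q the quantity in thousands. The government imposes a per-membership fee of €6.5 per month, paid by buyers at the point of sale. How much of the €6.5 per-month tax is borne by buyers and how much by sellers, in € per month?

Buyers bear €3.9 per month; sellers bear €2.6 per month.

Before the tax: set 106 − 2P = 3P − 79 → P* = €37, Q* = 32.
With the tax collected from buyers, demand (in seller-price terms) shifts: Qd = 106 − 2(P + 6.5).
New equilibrium: buyers pay €40.9, sellers receive €34.4, Q = 24.2. (Wedge: Pb − Ps = 6.5.)
Burden on buyers: €3.9; on sellers: €2.6. (They sum to €6.5.)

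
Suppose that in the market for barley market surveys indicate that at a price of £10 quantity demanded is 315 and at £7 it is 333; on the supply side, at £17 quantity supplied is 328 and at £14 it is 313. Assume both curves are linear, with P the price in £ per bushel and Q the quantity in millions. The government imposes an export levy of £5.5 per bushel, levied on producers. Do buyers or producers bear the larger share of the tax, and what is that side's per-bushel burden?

Producers bear the larger share: £3 per bushel.

Demand slope: (333 − 315)/(7 − 10) = -6, so Qd = 375 − 6P.
Supply slope: (313 − 328)/(14 − 17) = 5, so Qs = 5P + 243.
Without the tax, 375 − 6P = 5P + 243 gives 11P = 132, so P* = £12 and Q* = 303.
With the tax collected from producers, supply shifts: Qs = 5(P − 5.5) + 243.
New equilibrium: buyers pay £14.5, producers receive £9, Q = 288. (Wedge: Pb − Ps = 5.5.)
Per-bushel burden: buyers £2.5, producers £3.
Producers take the larger share because supply is less price-elastic here (demand slope 6 vs supply slope 5).
The less price-elastic side of the market bears the larger share of a per-unit tax.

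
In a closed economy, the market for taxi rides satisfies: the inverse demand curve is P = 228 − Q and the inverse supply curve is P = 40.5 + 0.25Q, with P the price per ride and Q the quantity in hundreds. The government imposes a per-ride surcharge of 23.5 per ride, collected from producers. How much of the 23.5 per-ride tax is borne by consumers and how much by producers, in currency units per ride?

Consumers bear 18.8 per ride; producers bear 4.7 per ride.

Inverting to Q(P) form: Qd = 228 − P; Qs = 4P − 162.
Before the tax: set 228 − P = 4P − 162 → P* = 78, Q* = 150.
With the tax collected from producers, supply shifts: Qs = 4(P − 23.5) − 162.
Solving gives Q = 131.2 with consumers paying 96.8 and producers receiving 73.3 (the 23.5 wedge).
Burden on consumers: 18.8; on producers: 4.7. (They sum to 23.5.)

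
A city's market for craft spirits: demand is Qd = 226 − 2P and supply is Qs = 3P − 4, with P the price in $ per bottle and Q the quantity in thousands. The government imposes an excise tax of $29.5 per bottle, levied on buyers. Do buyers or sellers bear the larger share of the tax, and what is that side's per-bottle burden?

Before the tax: set 226 − 2P = 3P − 4 → P* = $46, Q* = 134.
With the tax collected from buyers, demand (in seller-price terms) shifts: Qd = 226 − 2(P + 29.5).
New equilibrium: buyers pay $63.7, sellers receive $34.2, Q = 98.6. (Wedge: Pb − Ps = 29.5.)
Per-bottle burden: buyers $17.7, sellers $11.8.
Buyers take the larger share because demand is less price-elastic here (demand slope 2 vs supply slope 3).

Buyers bear the larger share: $17.7 per bottle.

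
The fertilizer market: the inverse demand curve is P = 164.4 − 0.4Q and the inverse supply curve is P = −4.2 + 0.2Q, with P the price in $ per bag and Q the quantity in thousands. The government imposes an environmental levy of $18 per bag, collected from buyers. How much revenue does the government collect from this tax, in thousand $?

Rewrite in direct form: Qd = 411 − 2.5P and Qs = 5P + 21.
Without the tax, 411 − 2.5P = 5P + 21 gives 7.5P = 390, so P* = $52 and Q* = 281.
With the tax collected from buyers, demand (in seller-price terms) shifts: Qd = 411 − 2.5(P + 18).
New equilibrium: buyers pay $64, producers receive $46, Q = 251. (Wedge: Pb − Ps = 18.)
Revenue = t · Q = 18 · 251 = $4518.

Tax revenue = $4518 thousand.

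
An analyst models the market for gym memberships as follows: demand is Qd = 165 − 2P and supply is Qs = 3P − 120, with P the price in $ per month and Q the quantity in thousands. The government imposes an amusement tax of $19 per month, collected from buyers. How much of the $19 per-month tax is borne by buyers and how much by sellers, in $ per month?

Before the tax: set 165 − 2P = 3P − 120 → P* = $57, Q* = 51.
With the tax collected from buyers, demand (in seller-price terms) shifts: Qd = 165 − 2(P + 19).
Solving gives Q = 28.2 with buyers paying $68.4 and sellers receiving $49.4 (the $19 wedge).
Burden on buyers: $11.4; on sellers: $7.6. (They sum to $19.)

Buyers bear $11.4 per month; sellers bear $7.6 per month.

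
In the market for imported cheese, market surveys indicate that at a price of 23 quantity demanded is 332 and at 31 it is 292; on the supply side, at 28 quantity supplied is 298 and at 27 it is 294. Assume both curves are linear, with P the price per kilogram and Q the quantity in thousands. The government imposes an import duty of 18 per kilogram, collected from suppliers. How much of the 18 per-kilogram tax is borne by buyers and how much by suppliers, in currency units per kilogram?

Buyers bear 8 per kilogram; suppliers bear 10 per kilogram.

Demand slope: (292 − 332)/(31 − 23) = -5, so Qd = 447 − 5P.
Supply slope: (294 − 298)/(27 − 28) = 4, so Qs = 4P + 186.
Before the tax: set 447 − 5P = 4P + 186 → P* = 29, Q* = 302.
With the tax collected from suppliers, supply shifts: Qs = 4(P − 18) + 186.
New equilibrium: buyers pay 37, suppliers receive 19, Q = 262. (Wedge: Pb − Ps = 18.)
Burden on buyers: 8; on suppliers: 10. (They sum to 18.)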